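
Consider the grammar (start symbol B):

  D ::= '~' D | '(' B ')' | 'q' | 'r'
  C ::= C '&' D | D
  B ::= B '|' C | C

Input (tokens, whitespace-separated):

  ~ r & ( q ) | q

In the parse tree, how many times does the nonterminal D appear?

[B [B [C [C [D ~ [D r]]] & [D ( [B [C [D q]]] )]]] | [C [D q]]]

5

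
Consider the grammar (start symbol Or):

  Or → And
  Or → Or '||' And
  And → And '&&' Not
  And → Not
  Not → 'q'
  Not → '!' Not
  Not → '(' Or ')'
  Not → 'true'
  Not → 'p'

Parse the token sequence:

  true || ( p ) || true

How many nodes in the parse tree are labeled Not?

4

[Or [Or [Or [And [Not true]]] || [And [Not ( [Or [And [Not p]]] )]]] || [And [Not true]]]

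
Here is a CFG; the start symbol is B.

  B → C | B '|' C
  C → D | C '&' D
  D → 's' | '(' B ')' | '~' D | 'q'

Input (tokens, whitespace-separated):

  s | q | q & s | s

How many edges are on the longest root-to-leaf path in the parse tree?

6

[B [B [B [B [C [D s]]] | [C [D q]]] | [C [C [D q]] & [D s]]] | [C [D s]]]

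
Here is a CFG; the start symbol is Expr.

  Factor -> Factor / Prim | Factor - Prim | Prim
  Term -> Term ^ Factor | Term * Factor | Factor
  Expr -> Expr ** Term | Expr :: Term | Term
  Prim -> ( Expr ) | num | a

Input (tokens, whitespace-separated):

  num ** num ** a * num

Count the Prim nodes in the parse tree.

[Expr [Expr [Expr [Term [Factor [Prim num]]]] ** [Term [Factor [Prim num]]]] ** [Term [Term [Factor [Prim a]]] * [Factor [Prim num]]]]

4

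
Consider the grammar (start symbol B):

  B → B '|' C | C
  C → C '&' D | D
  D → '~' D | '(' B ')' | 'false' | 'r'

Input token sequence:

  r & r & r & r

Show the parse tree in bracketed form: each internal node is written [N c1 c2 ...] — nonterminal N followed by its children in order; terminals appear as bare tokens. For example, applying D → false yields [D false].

[B [C [C [C [C [D r]] & [D r]] & [D r]] & [D r]]]

B
C
C & D
C & D & D
C & D & D & D
D & D & D & D
r & D & D & D
r & r & D & D
r & r & r & D
r & r & r & r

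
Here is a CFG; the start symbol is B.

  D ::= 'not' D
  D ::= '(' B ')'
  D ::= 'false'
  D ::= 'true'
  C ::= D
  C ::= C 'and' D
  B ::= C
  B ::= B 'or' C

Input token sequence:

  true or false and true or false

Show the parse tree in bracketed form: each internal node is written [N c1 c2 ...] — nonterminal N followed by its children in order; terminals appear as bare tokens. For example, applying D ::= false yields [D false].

B
B or C
B or C or C
C or C or C
D or C or C
true or C or C
true or C and D or C
true or D and D or C
true or false and D or C
true or false and true or C
true or false and true or D
true or false and true or false

[B [B [B [C [D true]]] or [C [C [D false]] and [D true]]] or [C [D false]]]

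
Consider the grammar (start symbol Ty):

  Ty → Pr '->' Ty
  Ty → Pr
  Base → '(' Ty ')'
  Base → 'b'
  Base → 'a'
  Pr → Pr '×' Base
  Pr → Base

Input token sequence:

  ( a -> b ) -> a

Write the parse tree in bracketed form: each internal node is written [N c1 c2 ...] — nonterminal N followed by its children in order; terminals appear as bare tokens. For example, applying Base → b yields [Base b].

[Ty [Pr [Base ( [Ty [Pr [Base a]] -> [Ty [Pr [Base b]]]] )]] -> [Ty [Pr [Base a]]]]

Ty
Pr -> Ty
Base -> Ty
( Ty ) -> Ty
( Pr -> Ty ) -> Ty
( Base -> Ty ) -> Ty
( a -> Ty ) -> Ty
( a -> Pr ) -> Ty
( a -> Base ) -> Ty
( a -> b ) -> Ty
( a -> b ) -> Pr
( a -> b ) -> Base
( a -> b ) -> a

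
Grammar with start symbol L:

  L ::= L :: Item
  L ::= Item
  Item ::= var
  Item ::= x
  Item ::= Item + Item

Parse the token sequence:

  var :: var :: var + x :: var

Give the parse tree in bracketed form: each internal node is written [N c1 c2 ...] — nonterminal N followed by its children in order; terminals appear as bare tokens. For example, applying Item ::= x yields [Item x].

L
L :: Item
L :: Item :: Item
L :: Item :: Item :: Item
Item :: Item :: Item :: Item
var :: Item :: Item :: Item
var :: var :: Item :: Item
var :: var :: Item + Item :: Item
var :: var :: var + Item :: Item
var :: var :: var + x :: Item
var :: var :: var + x :: var

[L [L [L [L [Item var]] :: [Item var]] :: [Item [Item var] + [Item x]]] :: [Item var]]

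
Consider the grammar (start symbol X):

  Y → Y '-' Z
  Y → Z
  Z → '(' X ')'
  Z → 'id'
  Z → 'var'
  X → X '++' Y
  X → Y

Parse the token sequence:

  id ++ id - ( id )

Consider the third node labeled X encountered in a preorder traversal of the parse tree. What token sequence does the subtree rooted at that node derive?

id

[X [X [Y [Z id]]] ++ [Y [Y [Z id]] - [Z ( [X [Y [Z id]]] )]]]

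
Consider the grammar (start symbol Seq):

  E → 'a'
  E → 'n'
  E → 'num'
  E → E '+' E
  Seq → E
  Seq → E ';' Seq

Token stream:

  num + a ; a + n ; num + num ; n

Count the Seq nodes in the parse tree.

[Seq [E [E num] + [E a]] ; [Seq [E [E a] + [E n]] ; [Seq [E [E num] + [E num]] ; [Seq [E n]]]]]

4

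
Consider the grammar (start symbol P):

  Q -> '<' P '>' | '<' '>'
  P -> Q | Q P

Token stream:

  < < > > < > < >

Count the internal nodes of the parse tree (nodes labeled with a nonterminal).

[P [Q < [P [Q < >]] >] [P [Q < >] [P [Q < >]]]]

8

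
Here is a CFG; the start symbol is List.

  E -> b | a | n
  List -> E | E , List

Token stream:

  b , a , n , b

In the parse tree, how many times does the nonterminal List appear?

[List [E b] , [List [E a] , [List [E n] , [List [E b]]]]]

4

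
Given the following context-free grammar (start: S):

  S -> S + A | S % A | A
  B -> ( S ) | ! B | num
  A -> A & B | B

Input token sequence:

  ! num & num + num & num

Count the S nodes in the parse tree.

[S [S [A [A [B ! [B num]]] & [B num]]] + [A [A [B num]] & [B num]]]

2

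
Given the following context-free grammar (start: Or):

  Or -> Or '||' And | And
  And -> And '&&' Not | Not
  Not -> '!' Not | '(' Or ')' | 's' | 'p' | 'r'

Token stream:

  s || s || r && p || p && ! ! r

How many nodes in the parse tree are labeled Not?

8

[Or [Or [Or [Or [And [Not s]]] || [And [Not s]]] || [And [And [Not r]] && [Not p]]] || [And [And [Not p]] && [Not ! [Not ! [Not r]]]]]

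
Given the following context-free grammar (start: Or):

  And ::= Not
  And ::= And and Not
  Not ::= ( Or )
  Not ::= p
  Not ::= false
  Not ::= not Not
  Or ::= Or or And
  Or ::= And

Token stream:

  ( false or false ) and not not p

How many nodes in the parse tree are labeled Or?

[Or [And [And [Not ( [Or [Or [And [Not false]]] or [And [Not false]]] )]] and [Not not [Not not [Not p]]]]]

3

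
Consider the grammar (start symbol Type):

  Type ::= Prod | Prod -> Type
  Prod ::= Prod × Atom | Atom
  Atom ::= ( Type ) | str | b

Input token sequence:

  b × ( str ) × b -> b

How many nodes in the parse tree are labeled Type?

[Type [Prod [Prod [Prod [Atom b]] × [Atom ( [Type [Prod [Atom str]]] )]] × [Atom b]] -> [Type [Prod [Atom b]]]]

3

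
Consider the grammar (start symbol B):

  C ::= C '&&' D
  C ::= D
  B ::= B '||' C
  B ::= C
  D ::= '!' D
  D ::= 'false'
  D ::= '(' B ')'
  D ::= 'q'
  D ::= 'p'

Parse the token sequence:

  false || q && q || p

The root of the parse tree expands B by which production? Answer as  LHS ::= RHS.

[B [B [B [C [D false]]] || [C [C [D q]] && [D q]]] || [C [D p]]]

B ::= B '||' C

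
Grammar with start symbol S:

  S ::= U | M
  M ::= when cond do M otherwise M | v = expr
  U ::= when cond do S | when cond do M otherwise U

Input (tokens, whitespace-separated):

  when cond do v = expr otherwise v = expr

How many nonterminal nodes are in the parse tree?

[S [M when cond do [M v = expr] otherwise [M v = expr]]]

4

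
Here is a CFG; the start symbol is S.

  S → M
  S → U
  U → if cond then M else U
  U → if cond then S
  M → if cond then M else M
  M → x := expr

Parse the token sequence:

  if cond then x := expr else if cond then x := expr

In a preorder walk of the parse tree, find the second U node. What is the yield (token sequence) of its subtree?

if cond then x := expr

[S [U if cond then [M x := expr] else [U if cond then [S [M x := expr]]]]]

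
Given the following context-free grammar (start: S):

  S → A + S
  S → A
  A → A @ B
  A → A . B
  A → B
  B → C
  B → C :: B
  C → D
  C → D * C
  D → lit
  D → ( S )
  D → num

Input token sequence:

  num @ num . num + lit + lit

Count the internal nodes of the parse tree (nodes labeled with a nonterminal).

23

[S [A [A [A [B [C [D num]]]] @ [B [C [D num]]]] . [B [C [D num]]]] + [S [A [B [C [D lit]]]] + [S [A [B [C [D lit]]]]]]]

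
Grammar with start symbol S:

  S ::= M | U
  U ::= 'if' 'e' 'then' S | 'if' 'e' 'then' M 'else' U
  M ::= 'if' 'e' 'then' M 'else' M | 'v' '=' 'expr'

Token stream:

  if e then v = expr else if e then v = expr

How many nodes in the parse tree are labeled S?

2

[S [U if e then [M v = expr] else [U if e then [S [M v = expr]]]]]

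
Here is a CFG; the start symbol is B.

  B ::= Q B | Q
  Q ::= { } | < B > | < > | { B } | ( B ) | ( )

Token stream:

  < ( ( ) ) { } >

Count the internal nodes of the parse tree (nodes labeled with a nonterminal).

[B [Q < [B [Q ( [B [Q ( )]] )] [B [Q { }]]] >]]

8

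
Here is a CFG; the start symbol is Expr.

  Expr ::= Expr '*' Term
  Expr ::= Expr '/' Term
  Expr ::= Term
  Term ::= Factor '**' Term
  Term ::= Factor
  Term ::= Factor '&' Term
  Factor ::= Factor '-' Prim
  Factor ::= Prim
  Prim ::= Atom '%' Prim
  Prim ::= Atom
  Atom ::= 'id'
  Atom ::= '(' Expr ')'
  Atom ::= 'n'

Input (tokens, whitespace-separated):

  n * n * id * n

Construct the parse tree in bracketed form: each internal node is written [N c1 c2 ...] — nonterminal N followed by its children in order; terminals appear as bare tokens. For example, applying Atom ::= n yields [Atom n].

Expr
Expr * Term
Expr * Term * Term
Expr * Term * Term * Term
Term * Term * Term * Term
Factor * Term * Term * Term
Prim * Term * Term * Term
Atom * Term * Term * Term
n * Term * Term * Term
n * Factor * Term * Term
n * Prim * Term * Term
n * Atom * Term * Term
n * n * Term * Term
n * n * Factor * Term
n * n * Prim * Term
n * n * Atom * Term
n * n * id * Term
n * n * id * Factor
n * n * id * Prim
n * n * id * Atom
n * n * id * n

[Expr [Expr [Expr [Expr [Term [Factor [Prim [Atom n]]]]] * [Term [Factor [Prim [Atom n]]]]] * [Term [Factor [Prim [Atom id]]]]] * [Term [Factor [Prim [Atom n]]]]]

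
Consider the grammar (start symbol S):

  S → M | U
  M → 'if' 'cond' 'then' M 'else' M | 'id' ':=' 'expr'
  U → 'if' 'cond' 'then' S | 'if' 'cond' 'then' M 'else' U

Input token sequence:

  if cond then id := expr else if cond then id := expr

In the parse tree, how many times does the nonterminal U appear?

2

[S [U if cond then [M id := expr] else [U if cond then [S [M id := expr]]]]]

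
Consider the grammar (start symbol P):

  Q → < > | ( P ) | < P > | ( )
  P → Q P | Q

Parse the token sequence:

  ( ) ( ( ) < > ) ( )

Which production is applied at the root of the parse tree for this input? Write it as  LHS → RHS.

[P [Q ( )] [P [Q ( [P [Q ( )] [P [Q < >]]] )] [P [Q ( )]]]]

P → Q P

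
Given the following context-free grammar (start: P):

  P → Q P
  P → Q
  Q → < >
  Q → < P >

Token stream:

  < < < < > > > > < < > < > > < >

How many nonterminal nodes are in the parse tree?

16

[P [Q < [P [Q < [P [Q < [P [Q < >]] >]] >]] >] [P [Q < [P [Q < >] [P [Q < >]]] >] [P [Q < >]]]]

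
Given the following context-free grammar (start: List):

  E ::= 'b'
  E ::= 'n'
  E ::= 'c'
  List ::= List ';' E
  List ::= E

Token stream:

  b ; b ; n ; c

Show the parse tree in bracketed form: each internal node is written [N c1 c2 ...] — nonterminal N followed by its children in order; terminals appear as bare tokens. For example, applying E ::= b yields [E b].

List
List ; E
List ; E ; E
List ; E ; E ; E
E ; E ; E ; E
b ; E ; E ; E
b ; b ; E ; E
b ; b ; n ; E
b ; b ; n ; c

[List [List [List [List [E b]] ; [E b]] ; [E n]] ; [E c]]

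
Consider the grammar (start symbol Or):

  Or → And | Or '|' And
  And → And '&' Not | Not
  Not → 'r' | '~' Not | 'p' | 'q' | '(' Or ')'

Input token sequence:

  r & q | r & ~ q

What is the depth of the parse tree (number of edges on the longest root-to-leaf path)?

[Or [Or [And [And [Not r]] & [Not q]]] | [And [And [Not r]] & [Not ~ [Not q]]]]

5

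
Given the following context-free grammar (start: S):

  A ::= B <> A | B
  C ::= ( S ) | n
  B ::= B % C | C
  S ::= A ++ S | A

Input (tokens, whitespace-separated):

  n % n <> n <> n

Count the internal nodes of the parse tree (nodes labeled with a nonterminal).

[S [A [B [B [C n]] % [C n]] <> [A [B [C n]] <> [A [B [C n]]]]]]

12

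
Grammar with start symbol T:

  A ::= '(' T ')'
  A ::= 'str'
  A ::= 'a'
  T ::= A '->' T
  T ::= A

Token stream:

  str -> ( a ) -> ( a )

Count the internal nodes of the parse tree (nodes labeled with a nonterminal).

10

[T [A str] -> [T [A ( [T [A a]] )] -> [T [A ( [T [A a]] )]]]]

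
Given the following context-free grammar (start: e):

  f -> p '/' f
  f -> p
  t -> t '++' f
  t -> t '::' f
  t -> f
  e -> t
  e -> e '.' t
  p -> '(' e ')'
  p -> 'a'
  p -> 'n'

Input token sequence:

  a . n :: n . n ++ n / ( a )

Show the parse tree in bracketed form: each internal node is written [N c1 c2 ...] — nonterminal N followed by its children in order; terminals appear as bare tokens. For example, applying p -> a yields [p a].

[e [e [e [t [f [p a]]]] . [t [t [f [p n]]] :: [f [p n]]]] . [t [t [f [p n]]] ++ [f [p n] / [f [p ( [e [t [f [p a]]]] )]]]]]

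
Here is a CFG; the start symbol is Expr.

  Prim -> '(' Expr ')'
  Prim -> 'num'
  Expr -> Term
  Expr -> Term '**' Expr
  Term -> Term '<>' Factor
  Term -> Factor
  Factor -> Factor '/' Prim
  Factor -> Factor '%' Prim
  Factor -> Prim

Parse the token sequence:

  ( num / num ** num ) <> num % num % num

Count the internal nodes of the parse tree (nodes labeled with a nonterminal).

[Expr [Term [Term [Factor [Prim ( [Expr [Term [Factor [Factor [Prim num]] / [Prim num]]] ** [Expr [Term [Factor [Prim num]]]]] )]]] <> [Factor [Factor [Factor [Prim num]] % [Prim num]] % [Prim num]]]]

21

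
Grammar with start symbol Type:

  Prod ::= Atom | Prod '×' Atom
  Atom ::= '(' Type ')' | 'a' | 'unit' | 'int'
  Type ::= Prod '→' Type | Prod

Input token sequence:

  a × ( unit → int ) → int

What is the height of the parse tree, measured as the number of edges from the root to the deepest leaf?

[Type [Prod [Prod [Atom a]] × [Atom ( [Type [Prod [Atom unit]] → [Type [Prod [Atom int]]]] )]] → [Type [Prod [Atom int]]]]

7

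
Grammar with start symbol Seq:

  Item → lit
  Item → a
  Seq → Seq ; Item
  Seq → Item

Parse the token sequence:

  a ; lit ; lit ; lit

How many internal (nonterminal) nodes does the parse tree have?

[Seq [Seq [Seq [Seq [Item a]] ; [Item lit]] ; [Item lit]] ; [Item lit]]

8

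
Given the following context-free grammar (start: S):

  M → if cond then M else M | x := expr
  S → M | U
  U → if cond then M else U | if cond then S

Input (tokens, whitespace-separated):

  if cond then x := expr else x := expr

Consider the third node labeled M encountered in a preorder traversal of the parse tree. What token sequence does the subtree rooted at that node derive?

x := expr

[S [M if cond then [M x := expr] else [M x := expr]]]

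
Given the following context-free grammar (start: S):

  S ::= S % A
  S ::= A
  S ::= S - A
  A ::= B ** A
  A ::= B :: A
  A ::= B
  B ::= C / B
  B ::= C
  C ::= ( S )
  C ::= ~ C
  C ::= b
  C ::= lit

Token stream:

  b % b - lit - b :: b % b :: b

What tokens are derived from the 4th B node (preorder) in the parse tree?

[S [S [S [S [S [A [B [C b]]]] % [A [B [C b]]]] - [A [B [C lit]]]] - [A [B [C b]] :: [A [B [C b]]]]] % [A [B [C b]] :: [A [B [C b]]]]]

b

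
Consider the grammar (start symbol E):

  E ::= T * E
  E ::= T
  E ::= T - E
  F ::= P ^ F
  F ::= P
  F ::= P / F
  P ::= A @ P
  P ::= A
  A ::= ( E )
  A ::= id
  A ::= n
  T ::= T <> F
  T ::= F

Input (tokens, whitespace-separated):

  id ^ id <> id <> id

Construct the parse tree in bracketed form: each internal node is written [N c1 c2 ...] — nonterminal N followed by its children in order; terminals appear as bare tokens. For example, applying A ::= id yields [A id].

[E [T [T [T [F [P [A id]] ^ [F [P [A id]]]]] <> [F [P [A id]]]] <> [F [P [A id]]]]]

E
T
T <> F
T <> F <> F
F <> F <> F
P ^ F <> F <> F
A ^ F <> F <> F
id ^ F <> F <> F
id ^ P <> F <> F
id ^ A <> F <> F
id ^ id <> F <> F
id ^ id <> P <> F
id ^ id <> A <> F
id ^ id <> id <> F
id ^ id <> id <> P
id ^ id <> id <> A
id ^ id <> id <> id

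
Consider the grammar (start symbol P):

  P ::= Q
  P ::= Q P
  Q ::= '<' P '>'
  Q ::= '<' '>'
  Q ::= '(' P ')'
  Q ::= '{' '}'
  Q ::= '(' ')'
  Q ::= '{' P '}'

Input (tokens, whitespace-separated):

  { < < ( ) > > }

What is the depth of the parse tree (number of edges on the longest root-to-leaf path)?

8

[P [Q { [P [Q < [P [Q < [P [Q ( )]] >]] >]] }]]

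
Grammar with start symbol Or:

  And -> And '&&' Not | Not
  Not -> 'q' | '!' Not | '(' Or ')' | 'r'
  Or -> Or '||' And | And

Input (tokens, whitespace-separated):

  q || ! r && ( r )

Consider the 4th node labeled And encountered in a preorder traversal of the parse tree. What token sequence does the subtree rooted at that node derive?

r

[Or [Or [And [Not q]]] || [And [And [Not ! [Not r]]] && [Not ( [Or [And [Not r]]] )]]]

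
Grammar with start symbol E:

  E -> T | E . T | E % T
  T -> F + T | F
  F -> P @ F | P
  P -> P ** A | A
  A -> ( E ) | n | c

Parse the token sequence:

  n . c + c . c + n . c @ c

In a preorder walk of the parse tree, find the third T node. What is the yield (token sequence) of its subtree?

c

[E [E [E [E [T [F [P [A n]]]]] . [T [F [P [A c]]] + [T [F [P [A c]]]]]] . [T [F [P [A c]]] + [T [F [P [A n]]]]]] . [T [F [P [A c]] @ [F [P [A c]]]]]]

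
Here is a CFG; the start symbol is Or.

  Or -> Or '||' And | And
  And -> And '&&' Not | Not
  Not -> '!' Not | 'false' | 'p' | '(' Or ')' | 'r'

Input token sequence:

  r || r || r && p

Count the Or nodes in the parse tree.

[Or [Or [Or [And [Not r]]] || [And [Not r]]] || [And [And [Not r]] && [Not p]]]

3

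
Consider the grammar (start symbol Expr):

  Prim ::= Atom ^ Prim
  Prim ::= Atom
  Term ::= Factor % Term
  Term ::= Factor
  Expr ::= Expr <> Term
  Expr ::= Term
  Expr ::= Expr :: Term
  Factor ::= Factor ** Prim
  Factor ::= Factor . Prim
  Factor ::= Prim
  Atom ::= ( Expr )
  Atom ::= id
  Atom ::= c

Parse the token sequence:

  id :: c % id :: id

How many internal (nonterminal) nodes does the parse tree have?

[Expr [Expr [Expr [Term [Factor [Prim [Atom id]]]]] :: [Term [Factor [Prim [Atom c]]] % [Term [Factor [Prim [Atom id]]]]]] :: [Term [Factor [Prim [Atom id]]]]]

19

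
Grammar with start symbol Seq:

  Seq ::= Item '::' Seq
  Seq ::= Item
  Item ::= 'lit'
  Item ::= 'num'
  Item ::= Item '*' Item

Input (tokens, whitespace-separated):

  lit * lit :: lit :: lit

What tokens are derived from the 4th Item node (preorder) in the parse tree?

lit

[Seq [Item [Item lit] * [Item lit]] :: [Seq [Item lit] :: [Seq [Item lit]]]]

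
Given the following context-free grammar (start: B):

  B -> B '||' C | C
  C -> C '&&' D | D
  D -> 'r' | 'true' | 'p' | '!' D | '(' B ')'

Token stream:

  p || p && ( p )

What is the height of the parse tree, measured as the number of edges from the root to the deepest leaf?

6

[B [B [C [D p]]] || [C [C [D p]] && [D ( [B [C [D p]]] )]]]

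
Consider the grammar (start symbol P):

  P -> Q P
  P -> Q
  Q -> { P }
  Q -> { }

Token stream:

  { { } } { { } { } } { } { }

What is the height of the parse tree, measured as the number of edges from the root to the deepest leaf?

[P [Q { [P [Q { }]] }] [P [Q { [P [Q { }] [P [Q { }]]] }] [P [Q { }] [P [Q { }]]]]]

6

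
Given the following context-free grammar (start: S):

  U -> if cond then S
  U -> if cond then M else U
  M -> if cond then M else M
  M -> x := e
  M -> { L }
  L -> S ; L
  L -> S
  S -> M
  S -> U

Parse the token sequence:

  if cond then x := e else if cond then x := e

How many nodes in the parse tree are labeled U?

2

[S [U if cond then [M x := e] else [U if cond then [S [M x := e]]]]]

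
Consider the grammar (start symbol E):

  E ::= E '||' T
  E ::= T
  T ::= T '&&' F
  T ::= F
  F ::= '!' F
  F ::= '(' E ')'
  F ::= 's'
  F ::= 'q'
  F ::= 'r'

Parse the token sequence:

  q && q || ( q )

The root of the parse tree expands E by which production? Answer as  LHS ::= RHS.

E ::= E '||' T

[E [E [T [T [F q]] && [F q]]] || [T [F ( [E [T [F q]]] )]]]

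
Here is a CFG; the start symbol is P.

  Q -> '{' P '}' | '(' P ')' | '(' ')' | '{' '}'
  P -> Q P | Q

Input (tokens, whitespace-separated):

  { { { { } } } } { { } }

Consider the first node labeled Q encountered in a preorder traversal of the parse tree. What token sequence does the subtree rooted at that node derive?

[P [Q { [P [Q { [P [Q { [P [Q { }]] }]] }]] }] [P [Q { [P [Q { }]] }]]]

{ { { { } } } }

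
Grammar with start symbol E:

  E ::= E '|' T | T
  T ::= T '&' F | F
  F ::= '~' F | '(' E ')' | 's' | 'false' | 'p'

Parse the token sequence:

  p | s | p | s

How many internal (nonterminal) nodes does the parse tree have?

[E [E [E [E [T [F p]]] | [T [F s]]] | [T [F p]]] | [T [F s]]]

12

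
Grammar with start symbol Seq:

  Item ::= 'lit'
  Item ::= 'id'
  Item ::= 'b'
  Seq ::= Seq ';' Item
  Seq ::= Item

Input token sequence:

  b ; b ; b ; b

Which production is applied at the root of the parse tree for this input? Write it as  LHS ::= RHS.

[Seq [Seq [Seq [Seq [Item b]] ; [Item b]] ; [Item b]] ; [Item b]]

Seq ::= Seq ';' Item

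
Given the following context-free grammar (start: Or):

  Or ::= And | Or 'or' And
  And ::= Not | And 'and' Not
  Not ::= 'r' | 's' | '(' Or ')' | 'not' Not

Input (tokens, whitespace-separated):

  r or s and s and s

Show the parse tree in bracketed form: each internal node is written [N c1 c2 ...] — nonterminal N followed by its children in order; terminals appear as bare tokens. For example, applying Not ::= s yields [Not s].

[Or [Or [And [Not r]]] or [And [And [And [Not s]] and [Not s]] and [Not s]]]

Or
Or or And
And or And
Not or And
r or And
r or And and Not
r or And and Not and Not
r or Not and Not and Not
r or s and Not and Not
r or s and s and Not
r or s and s and s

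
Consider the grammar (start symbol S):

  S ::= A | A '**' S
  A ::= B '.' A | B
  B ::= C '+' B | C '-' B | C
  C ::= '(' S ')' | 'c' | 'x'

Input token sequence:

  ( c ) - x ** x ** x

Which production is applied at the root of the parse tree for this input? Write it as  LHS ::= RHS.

[S [A [B [C ( [S [A [B [C c]]]] )] - [B [C x]]]] ** [S [A [B [C x]]] ** [S [A [B [C x]]]]]]

S ::= A '**' S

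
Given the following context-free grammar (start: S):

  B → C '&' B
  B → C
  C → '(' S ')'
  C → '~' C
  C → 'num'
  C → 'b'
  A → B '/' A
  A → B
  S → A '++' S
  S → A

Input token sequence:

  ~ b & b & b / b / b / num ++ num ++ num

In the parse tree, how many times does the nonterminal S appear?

[S [A [B [C ~ [C b]] & [B [C b] & [B [C b]]]] / [A [B [C b]] / [A [B [C b]] / [A [B [C num]]]]]] ++ [S [A [B [C num]]] ++ [S [A [B [C num]]]]]]

3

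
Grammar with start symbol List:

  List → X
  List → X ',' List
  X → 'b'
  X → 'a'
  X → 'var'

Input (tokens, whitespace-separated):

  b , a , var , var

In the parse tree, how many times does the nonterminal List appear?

[List [X b] , [List [X a] , [List [X var] , [List [X var]]]]]

4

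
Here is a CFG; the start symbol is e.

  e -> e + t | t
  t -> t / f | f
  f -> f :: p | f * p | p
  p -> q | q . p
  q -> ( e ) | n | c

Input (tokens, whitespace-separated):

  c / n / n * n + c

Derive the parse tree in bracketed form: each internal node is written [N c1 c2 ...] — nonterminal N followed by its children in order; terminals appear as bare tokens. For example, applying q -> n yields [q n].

e
e + t
t + t
t / f + t
t / f / f + t
f / f / f + t
p / f / f + t
q / f / f + t
c / f / f + t
c / p / f + t
c / q / f + t
c / n / f + t
c / n / f * p + t
c / n / p * p + t
c / n / q * p + t
c / n / n * p + t
c / n / n * q + t
c / n / n * n + t
c / n / n * n + f
c / n / n * n + p
c / n / n * n + q
c / n / n * n + c

[e [e [t [t [t [f [p [q c]]]] / [f [p [q n]]]] / [f [f [p [q n]]] * [p [q n]]]]] + [t [f [p [q c]]]]]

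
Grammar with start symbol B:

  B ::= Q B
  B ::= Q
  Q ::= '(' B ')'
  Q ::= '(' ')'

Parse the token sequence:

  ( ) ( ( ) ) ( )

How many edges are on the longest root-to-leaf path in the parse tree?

5

[B [Q ( )] [B [Q ( [B [Q ( )]] )] [B [Q ( )]]]]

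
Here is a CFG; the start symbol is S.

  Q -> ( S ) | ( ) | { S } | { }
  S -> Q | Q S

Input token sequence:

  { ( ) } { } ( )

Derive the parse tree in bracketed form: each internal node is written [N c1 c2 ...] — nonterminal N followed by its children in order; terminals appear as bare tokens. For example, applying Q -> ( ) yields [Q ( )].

S
Q S
{ S } S
{ Q } S
{ ( ) } S
{ ( ) } Q S
{ ( ) } { } S
{ ( ) } { } Q
{ ( ) } { } ( )

[S [Q { [S [Q ( )]] }] [S [Q { }] [S [Q ( )]]]]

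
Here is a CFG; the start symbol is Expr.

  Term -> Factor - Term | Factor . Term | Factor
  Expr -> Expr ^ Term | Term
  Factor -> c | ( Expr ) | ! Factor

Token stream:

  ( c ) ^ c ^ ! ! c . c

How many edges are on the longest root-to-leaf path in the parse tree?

8

[Expr [Expr [Expr [Term [Factor ( [Expr [Term [Factor c]]] )]]] ^ [Term [Factor c]]] ^ [Term [Factor ! [Factor ! [Factor c]]] . [Term [Factor c]]]]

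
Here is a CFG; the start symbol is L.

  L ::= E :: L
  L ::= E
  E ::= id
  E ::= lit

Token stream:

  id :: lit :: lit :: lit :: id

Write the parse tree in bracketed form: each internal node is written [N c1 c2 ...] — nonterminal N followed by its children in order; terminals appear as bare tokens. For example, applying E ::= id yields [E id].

[L [E id] :: [L [E lit] :: [L [E lit] :: [L [E lit] :: [L [E id]]]]]]

L
E :: L
id :: L
id :: E :: L
id :: lit :: L
id :: lit :: E :: L
id :: lit :: lit :: L
id :: lit :: lit :: E :: L
id :: lit :: lit :: lit :: L
id :: lit :: lit :: lit :: E
id :: lit :: lit :: lit :: id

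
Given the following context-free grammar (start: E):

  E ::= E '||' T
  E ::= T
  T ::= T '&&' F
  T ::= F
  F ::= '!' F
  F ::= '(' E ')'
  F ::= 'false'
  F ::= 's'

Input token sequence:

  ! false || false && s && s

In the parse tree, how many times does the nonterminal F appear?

5

[E [E [T [F ! [F false]]]] || [T [T [T [F false]] && [F s]] && [F s]]]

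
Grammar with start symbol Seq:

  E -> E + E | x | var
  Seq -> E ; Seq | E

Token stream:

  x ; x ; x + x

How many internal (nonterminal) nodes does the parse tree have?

8

[Seq [E x] ; [Seq [E x] ; [Seq [E [E x] + [E x]]]]]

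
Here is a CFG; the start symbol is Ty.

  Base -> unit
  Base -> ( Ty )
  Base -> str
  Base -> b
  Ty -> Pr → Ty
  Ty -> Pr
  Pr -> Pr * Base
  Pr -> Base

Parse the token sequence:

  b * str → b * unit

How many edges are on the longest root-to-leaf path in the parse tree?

5

[Ty [Pr [Pr [Base b]] * [Base str]] → [Ty [Pr [Pr [Base b]] * [Base unit]]]]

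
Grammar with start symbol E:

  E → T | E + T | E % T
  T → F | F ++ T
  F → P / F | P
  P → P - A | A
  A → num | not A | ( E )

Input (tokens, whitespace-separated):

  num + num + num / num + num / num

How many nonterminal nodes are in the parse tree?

[E [E [E [E [T [F [P [A num]]]]] + [T [F [P [A num]]]]] + [T [F [P [A num]] / [F [P [A num]]]]]] + [T [F [P [A num]] / [F [P [A num]]]]]]

26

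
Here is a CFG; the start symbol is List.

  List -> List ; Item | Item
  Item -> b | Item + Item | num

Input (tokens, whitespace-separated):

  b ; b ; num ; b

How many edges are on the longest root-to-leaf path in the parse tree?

[List [List [List [List [Item b]] ; [Item b]] ; [Item num]] ; [Item b]]

5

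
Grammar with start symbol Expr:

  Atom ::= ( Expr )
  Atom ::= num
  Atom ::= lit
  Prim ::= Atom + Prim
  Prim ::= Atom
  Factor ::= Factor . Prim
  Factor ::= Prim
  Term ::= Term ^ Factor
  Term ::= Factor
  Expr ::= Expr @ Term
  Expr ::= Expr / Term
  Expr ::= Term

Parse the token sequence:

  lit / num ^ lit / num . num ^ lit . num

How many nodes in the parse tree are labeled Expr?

3

[Expr [Expr [Expr [Term [Factor [Prim [Atom lit]]]]] / [Term [Term [Factor [Prim [Atom num]]]] ^ [Factor [Prim [Atom lit]]]]] / [Term [Term [Factor [Factor [Prim [Atom num]]] . [Prim [Atom num]]]] ^ [Factor [Factor [Prim [Atom lit]]] . [Prim [Atom num]]]]]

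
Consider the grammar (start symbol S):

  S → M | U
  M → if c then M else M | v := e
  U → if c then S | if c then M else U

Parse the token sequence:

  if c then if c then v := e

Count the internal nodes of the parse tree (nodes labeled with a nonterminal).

6

[S [U if c then [S [U if c then [S [M v := e]]]]]]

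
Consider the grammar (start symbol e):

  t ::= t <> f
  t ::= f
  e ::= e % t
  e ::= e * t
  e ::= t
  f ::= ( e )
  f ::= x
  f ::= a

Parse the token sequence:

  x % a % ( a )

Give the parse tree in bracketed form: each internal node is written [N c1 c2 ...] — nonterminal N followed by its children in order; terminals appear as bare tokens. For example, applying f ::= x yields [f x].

[e [e [e [t [f x]]] % [t [f a]]] % [t [f ( [e [t [f a]]] )]]]

e
e % t
e % t % t
t % t % t
f % t % t
x % t % t
x % f % t
x % a % t
x % a % f
x % a % ( e )
x % a % ( t )
x % a % ( f )
x % a % ( a )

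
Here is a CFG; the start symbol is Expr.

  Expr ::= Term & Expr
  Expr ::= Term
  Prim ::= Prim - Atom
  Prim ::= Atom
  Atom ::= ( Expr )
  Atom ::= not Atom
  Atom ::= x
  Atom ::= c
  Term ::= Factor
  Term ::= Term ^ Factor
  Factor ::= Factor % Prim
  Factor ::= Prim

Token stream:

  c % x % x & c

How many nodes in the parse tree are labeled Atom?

4

[Expr [Term [Factor [Factor [Factor [Prim [Atom c]]] % [Prim [Atom x]]] % [Prim [Atom x]]]] & [Expr [Term [Factor [Prim [Atom c]]]]]]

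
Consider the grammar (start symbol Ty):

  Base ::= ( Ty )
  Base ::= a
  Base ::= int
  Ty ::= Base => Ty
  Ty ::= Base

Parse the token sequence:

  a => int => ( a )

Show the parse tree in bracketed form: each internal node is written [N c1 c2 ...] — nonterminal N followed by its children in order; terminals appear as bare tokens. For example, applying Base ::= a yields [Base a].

Ty
Base => Ty
a => Ty
a => Base => Ty
a => int => Ty
a => int => Base
a => int => ( Ty )
a => int => ( Base )
a => int => ( a )

[Ty [Base a] => [Ty [Base int] => [Ty [Base ( [Ty [Base a]] )]]]]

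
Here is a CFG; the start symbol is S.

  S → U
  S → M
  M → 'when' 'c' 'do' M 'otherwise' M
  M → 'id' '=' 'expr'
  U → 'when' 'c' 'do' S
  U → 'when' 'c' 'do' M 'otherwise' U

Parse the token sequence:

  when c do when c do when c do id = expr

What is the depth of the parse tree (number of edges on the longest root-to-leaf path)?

[S [U when c do [S [U when c do [S [U when c do [S [M id = expr]]]]]]]]

8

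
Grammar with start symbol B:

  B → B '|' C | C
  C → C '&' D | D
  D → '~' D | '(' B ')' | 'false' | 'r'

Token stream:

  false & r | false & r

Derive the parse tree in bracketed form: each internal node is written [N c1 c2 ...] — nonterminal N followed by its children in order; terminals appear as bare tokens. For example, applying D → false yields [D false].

B
B | C
C | C
C & D | C
D & D | C
false & D | C
false & r | C
false & r | C & D
false & r | D & D
false & r | false & D
false & r | false & r

[B [B [C [C [D false]] & [D r]]] | [C [C [D false]] & [D r]]]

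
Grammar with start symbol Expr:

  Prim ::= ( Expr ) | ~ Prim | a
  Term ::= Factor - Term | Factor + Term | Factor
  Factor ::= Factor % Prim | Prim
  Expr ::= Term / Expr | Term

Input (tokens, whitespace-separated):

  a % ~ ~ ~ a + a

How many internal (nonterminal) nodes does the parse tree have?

12

[Expr [Term [Factor [Factor [Prim a]] % [Prim ~ [Prim ~ [Prim ~ [Prim a]]]]] + [Term [Factor [Prim a]]]]]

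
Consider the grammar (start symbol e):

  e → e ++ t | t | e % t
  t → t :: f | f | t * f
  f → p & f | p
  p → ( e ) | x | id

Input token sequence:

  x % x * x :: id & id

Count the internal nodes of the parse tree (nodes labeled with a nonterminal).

[e [e [t [f [p x]]]] % [t [t [t [f [p x]]] * [f [p x]]] :: [f [p id] & [f [p id]]]]]

16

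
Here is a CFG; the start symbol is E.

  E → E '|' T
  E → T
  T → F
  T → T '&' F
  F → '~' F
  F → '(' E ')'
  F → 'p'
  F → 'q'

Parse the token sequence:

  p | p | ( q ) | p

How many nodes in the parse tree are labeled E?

5

[E [E [E [E [T [F p]]] | [T [F p]]] | [T [F ( [E [T [F q]]] )]]] | [T [F p]]]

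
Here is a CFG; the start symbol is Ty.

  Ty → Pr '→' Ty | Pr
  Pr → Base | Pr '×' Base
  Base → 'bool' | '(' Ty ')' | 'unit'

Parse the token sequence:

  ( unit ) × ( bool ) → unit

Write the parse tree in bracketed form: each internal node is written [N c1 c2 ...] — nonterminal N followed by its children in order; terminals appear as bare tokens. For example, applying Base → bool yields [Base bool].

[Ty [Pr [Pr [Base ( [Ty [Pr [Base unit]]] )]] × [Base ( [Ty [Pr [Base bool]]] )]] → [Ty [Pr [Base unit]]]]

Ty
Pr → Ty
Pr × Base → Ty
Base × Base → Ty
( Ty ) × Base → Ty
( Pr ) × Base → Ty
( Base ) × Base → Ty
( unit ) × Base → Ty
( unit ) × ( Ty ) → Ty
( unit ) × ( Pr ) → Ty
( unit ) × ( Base ) → Ty
( unit ) × ( bool ) → Ty
( unit ) × ( bool ) → Pr
( unit ) × ( bool ) → Base
( unit ) × ( bool ) → unit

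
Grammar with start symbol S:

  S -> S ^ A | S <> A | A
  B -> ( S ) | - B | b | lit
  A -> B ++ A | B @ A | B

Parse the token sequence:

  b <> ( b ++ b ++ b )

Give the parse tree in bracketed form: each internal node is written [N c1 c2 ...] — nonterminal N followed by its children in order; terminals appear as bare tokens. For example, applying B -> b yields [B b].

[S [S [A [B b]]] <> [A [B ( [S [A [B b] ++ [A [B b] ++ [A [B b]]]]] )]]]

S
S <> A
A <> A
B <> A
b <> A
b <> B
b <> ( S )
b <> ( A )
b <> ( B ++ A )
b <> ( b ++ A )
b <> ( b ++ B ++ A )
b <> ( b ++ b ++ A )
b <> ( b ++ b ++ B )
b <> ( b ++ b ++ b )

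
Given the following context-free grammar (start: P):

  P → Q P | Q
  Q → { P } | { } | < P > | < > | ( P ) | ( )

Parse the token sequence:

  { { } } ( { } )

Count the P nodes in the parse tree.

[P [Q { [P [Q { }]] }] [P [Q ( [P [Q { }]] )]]]

4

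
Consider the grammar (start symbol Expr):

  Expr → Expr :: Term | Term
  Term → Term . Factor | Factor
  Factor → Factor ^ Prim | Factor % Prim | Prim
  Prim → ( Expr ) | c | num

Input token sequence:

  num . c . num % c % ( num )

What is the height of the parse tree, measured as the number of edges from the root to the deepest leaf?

[Expr [Term [Term [Term [Factor [Prim num]]] . [Factor [Prim c]]] . [Factor [Factor [Factor [Prim num]] % [Prim c]] % [Prim ( [Expr [Term [Factor [Prim num]]]] )]]]]

8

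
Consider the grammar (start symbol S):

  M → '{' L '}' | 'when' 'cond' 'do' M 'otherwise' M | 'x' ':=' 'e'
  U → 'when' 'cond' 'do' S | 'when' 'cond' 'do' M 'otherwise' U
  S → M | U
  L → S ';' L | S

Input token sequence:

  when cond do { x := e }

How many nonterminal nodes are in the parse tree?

[S [U when cond do [S [M { [L [S [M x := e]]] }]]]]

7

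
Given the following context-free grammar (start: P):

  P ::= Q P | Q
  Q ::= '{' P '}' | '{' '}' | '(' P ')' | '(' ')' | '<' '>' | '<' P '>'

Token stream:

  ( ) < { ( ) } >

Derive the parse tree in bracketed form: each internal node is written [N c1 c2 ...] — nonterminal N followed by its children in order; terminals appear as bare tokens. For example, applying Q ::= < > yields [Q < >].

P
Q P
( ) P
( ) Q
( ) < P >
( ) < Q >
( ) < { P } >
( ) < { Q } >
( ) < { ( ) } >

[P [Q ( )] [P [Q < [P [Q { [P [Q ( )]] }]] >]]]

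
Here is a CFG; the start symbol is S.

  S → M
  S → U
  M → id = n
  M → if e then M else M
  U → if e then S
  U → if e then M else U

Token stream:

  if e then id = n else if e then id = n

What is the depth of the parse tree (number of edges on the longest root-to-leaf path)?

[S [U if e then [M id = n] else [U if e then [S [M id = n]]]]]

5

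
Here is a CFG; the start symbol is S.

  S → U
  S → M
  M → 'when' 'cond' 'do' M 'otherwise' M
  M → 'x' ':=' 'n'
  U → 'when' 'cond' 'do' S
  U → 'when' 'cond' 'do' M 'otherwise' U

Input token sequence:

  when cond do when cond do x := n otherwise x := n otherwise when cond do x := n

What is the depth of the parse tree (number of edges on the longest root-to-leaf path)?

5

[S [U when cond do [M when cond do [M x := n] otherwise [M x := n]] otherwise [U when cond do [S [M x := n]]]]]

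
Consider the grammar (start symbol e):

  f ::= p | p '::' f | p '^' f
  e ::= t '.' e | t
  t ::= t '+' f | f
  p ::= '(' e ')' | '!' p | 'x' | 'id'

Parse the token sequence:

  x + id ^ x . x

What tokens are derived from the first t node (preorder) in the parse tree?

[e [t [t [f [p x]]] + [f [p id] ^ [f [p x]]]] . [e [t [f [p x]]]]]

x + id ^ x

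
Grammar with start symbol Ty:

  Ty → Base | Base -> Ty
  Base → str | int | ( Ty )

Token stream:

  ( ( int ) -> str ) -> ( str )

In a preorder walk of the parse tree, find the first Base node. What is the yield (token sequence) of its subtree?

[Ty [Base ( [Ty [Base ( [Ty [Base int]] )] -> [Ty [Base str]]] )] -> [Ty [Base ( [Ty [Base str]] )]]]

( ( int ) -> str )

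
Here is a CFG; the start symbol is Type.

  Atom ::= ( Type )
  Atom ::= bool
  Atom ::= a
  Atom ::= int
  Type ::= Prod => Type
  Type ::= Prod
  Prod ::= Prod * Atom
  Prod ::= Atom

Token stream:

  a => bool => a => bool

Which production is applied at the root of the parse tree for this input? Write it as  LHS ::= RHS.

Type ::= Prod => Type

[Type [Prod [Atom a]] => [Type [Prod [Atom bool]] => [Type [Prod [Atom a]] => [Type [Prod [Atom bool]]]]]]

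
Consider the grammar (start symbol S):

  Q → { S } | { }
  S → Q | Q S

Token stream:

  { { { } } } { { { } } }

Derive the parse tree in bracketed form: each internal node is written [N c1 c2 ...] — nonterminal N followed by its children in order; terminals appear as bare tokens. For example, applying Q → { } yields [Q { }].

[S [Q { [S [Q { [S [Q { }]] }]] }] [S [Q { [S [Q { [S [Q { }]] }]] }]]]

S
Q S
{ S } S
{ Q } S
{ { S } } S
{ { Q } } S
{ { { } } } S
{ { { } } } Q
{ { { } } } { S }
{ { { } } } { Q }
{ { { } } } { { S } }
{ { { } } } { { Q } }
{ { { } } } { { { } } }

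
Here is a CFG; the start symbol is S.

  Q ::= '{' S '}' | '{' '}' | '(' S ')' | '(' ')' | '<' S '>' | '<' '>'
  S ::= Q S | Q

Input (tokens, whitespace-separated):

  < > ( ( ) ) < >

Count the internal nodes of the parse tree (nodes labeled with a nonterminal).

[S [Q < >] [S [Q ( [S [Q ( )]] )] [S [Q < >]]]]

8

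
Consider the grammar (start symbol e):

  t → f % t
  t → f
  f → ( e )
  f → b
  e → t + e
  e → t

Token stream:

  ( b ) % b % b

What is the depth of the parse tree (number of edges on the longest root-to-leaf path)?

6

[e [t [f ( [e [t [f b]]] )] % [t [f b] % [t [f b]]]]]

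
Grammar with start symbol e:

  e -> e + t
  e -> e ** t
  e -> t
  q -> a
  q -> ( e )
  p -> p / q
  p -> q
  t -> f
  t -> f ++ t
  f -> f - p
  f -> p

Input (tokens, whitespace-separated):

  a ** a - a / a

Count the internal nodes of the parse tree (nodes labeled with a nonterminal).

[e [e [t [f [p [q a]]]]] ** [t [f [f [p [q a]]] - [p [p [q a]] / [q a]]]]]

15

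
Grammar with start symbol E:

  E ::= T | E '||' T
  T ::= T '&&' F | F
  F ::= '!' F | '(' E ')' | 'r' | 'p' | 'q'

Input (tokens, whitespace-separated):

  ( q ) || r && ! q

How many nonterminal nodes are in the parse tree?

12

[E [E [T [F ( [E [T [F q]]] )]]] || [T [T [F r]] && [F ! [F q]]]]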